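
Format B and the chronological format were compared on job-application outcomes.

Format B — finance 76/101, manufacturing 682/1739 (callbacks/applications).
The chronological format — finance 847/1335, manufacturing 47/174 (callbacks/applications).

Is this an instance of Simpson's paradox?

Finance: Format B 76/101 = 75.2%, the chronological format 847/1335 = 63.4% → Format B
Manufacturing: Format B 682/1739 = 39.2%, the chronological format 47/174 = 27.0% → Format B
Overall: Format B 758/1840 = 41.2%, the chronological format 894/1509 = 59.2% → the chronological format
Format B wins each industry group but the chronological format wins overall — the comparison reverses. Format B's applications skew toward manufacturing, which has a lower base rate.

Yes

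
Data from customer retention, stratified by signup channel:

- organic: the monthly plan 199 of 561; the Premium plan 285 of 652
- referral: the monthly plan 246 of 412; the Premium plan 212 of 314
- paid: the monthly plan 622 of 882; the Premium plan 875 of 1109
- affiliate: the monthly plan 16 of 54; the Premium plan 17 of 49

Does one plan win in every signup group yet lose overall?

Organic: the monthly plan 199/561 = 35.5%, the Premium plan 285/652 = 43.7% → the Premium plan
Referral: the monthly plan 246/412 = 59.7%, the Premium plan 212/314 = 67.5% → the Premium plan
Paid: the monthly plan 622/882 = 70.5%, the Premium plan 875/1109 = 78.9% → the Premium plan
Affiliate: the monthly plan 16/54 = 29.6%, the Premium plan 17/49 = 34.7% → the Premium plan
Overall: the monthly plan 1083/1909 = 56.7%, the Premium plan 1389/2124 = 65.4% → the Premium plan
The Premium plan wins overall and in every signup group — no reversal.

No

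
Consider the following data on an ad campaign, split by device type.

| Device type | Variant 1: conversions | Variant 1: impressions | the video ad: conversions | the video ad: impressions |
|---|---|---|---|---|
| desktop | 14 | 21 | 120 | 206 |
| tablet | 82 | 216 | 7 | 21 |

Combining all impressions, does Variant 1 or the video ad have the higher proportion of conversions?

the video ad

Desktop: Variant 1 14/21 = 66.7%, the video ad 120/206 = 58.3% → Variant 1
Tablet: Variant 1 82/216 = 38.0%, the video ad 7/21 = 33.3% → Variant 1
Overall: Variant 1 96/237 = 40.5%, the video ad 127/227 = 55.9% → the video ad
(Variant 1 wins every device group but the video ad wins overall — Variant 1's impressions skew toward the low-rate tablet group.)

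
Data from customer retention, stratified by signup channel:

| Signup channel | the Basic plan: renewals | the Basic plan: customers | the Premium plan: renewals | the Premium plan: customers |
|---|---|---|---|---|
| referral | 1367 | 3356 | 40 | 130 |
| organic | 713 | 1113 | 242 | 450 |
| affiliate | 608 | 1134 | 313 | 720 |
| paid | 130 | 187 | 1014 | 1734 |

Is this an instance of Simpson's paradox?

Referral: the Basic plan 1367/3356 = 40.7%, the Premium plan 40/130 = 30.8% → the Basic plan
Organic: the Basic plan 713/1113 = 64.1%, the Premium plan 242/450 = 53.8% → the Basic plan
Affiliate: the Basic plan 608/1134 = 53.6%, the Premium plan 313/720 = 43.5% → the Basic plan
Paid: the Basic plan 130/187 = 69.5%, the Premium plan 1014/1734 = 58.5% → the Basic plan
Overall: the Basic plan 2818/5790 = 48.7%, the Premium plan 1609/3034 = 53.0% → the Premium plan
The Basic plan wins each signup group but the Premium plan wins overall — the comparison reverses. The Basic plan's customers skew toward referral, which has a lower base rate.

Yes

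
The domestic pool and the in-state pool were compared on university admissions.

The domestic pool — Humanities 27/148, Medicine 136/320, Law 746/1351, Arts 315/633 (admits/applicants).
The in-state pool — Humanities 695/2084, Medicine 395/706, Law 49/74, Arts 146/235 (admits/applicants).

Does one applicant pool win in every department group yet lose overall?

Yes

Humanities: the domestic pool 27/148 = 18.2%, the in-state pool 695/2084 = 33.3% → the in-state pool
Medicine: the domestic pool 136/320 = 42.5%, the in-state pool 395/706 = 55.9% → the in-state pool
Law: the domestic pool 746/1351 = 55.2%, the in-state pool 49/74 = 66.2% → the in-state pool
Arts: the domestic pool 315/633 = 49.8%, the in-state pool 146/235 = 62.1% → the in-state pool
Overall: the domestic pool 1224/2452 = 49.9%, the in-state pool 1285/3099 = 41.5% → the domestic pool
The in-state pool wins each department group but the domestic pool wins overall — the comparison reverses. The in-state pool's applicants skew toward Humanities, which has a lower base rate.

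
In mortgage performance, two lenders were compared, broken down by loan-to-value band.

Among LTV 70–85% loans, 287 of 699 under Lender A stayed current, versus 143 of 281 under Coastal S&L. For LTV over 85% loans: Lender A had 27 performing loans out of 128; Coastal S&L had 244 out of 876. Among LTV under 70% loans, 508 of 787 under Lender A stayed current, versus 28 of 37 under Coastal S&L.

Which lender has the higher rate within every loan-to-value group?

LTV 70–85%: Lender A 287/699 = 41.1%, Coastal S&L 143/281 = 50.9% → Coastal S&L
LTV over 85%: Lender A 27/128 = 21.1%, Coastal S&L 244/876 = 27.9% → Coastal S&L
LTV under 70%: Lender A 508/787 = 64.5%, Coastal S&L 28/37 = 75.7% → Coastal S&L
Coastal S&L has the higher rate in all 3 groups.

Coastal S&L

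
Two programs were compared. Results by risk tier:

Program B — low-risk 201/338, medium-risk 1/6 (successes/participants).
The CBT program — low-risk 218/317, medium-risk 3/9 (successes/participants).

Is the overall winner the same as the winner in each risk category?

Low-risk: Program B 201/338 = 59.5%, the CBT program 218/317 = 68.8% → the CBT program
Medium-risk: Program B 1/6 = 16.7%, the CBT program 3/9 = 33.3% → the CBT program
Overall: Program B 202/344 = 58.7%, the CBT program 221/326 = 67.8% → the CBT program
The CBT program wins overall and in every risk group — no reversal.

Yes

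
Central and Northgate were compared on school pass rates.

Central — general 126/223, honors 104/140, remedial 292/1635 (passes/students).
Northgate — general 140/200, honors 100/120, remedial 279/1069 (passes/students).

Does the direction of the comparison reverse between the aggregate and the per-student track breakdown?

No

General: Central 126/223 = 56.5%, Northgate 140/200 = 70.0% → Northgate
Honors: Central 104/140 = 74.3%, Northgate 100/120 = 83.3% → Northgate
Remedial: Central 292/1635 = 17.9%, Northgate 279/1069 = 26.1% → Northgate
Overall: Central 522/1998 = 26.1%, Northgate 519/1389 = 37.4% → Northgate
Northgate wins overall and in every student group — no reversal.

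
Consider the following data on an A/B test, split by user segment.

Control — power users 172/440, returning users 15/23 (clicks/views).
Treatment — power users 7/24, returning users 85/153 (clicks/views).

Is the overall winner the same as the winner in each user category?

No

Power users: Control 172/440 = 39.1%, Treatment 7/24 = 29.2% → Control
Returning users: Control 15/23 = 65.2%, Treatment 85/153 = 55.6% → Control
Overall: Control 187/463 = 40.4%, Treatment 92/177 = 52.0% → Treatment
Control wins each user group but Treatment wins overall — the comparison reverses. Control's views skew toward power users, which has a lower base rate.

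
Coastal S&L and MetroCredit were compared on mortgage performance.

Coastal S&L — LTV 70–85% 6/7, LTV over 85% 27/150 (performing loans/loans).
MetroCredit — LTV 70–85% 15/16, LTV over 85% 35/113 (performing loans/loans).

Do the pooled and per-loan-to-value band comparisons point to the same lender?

LTV 70–85%: Coastal S&L 6/7 = 85.7%, MetroCredit 15/16 = 93.8% → MetroCredit
LTV over 85%: Coastal S&L 27/150 = 18.0%, MetroCredit 35/113 = 31.0% → MetroCredit
Overall: Coastal S&L 33/157 = 21.0%, MetroCredit 50/129 = 38.8% → MetroCredit
MetroCredit wins overall and in every loan-to-value group — no reversal.

Yes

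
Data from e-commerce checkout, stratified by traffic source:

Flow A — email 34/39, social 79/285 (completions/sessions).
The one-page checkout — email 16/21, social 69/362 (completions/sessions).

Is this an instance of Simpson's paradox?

No

Email: Flow A 34/39 = 87.2%, the one-page checkout 16/21 = 76.2% → Flow A
Social: Flow A 79/285 = 27.7%, the one-page checkout 69/362 = 19.1% → Flow A
Overall: Flow A 113/324 = 34.9%, the one-page checkout 85/383 = 22.2% → Flow A
Flow A wins overall and in every traffic group — no reversal.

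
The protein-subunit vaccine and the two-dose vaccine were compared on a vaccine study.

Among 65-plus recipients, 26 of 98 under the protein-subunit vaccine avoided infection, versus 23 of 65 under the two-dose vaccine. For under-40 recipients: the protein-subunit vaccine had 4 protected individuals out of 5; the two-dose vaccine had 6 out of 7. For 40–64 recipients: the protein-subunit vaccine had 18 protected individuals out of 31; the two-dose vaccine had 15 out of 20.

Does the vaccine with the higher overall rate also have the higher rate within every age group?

65-plus: the protein-subunit vaccine 26/98 = 26.5%, the two-dose vaccine 23/65 = 35.4% → the two-dose vaccine
Under-40: the protein-subunit vaccine 4/5 = 80.0%, the two-dose vaccine 6/7 = 85.7% → the two-dose vaccine
40–64: the protein-subunit vaccine 18/31 = 58.1%, the two-dose vaccine 15/20 = 75.0% → the two-dose vaccine
Overall: the protein-subunit vaccine 48/134 = 35.8%, the two-dose vaccine 44/92 = 47.8% → the two-dose vaccine
The two-dose vaccine wins overall and in every age group — no reversal.

Yes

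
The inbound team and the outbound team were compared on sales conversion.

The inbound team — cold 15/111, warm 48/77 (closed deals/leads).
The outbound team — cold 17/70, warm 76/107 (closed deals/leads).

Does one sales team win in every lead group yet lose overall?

Cold: the inbound team 15/111 = 13.5%, the outbound team 17/70 = 24.3% → the outbound team
Warm: the inbound team 48/77 = 62.3%, the outbound team 76/107 = 71.0% → the outbound team
Overall: the inbound team 63/188 = 33.5%, the outbound team 93/177 = 52.5% → the outbound team
The outbound team wins overall and in every lead group — no reversal.

No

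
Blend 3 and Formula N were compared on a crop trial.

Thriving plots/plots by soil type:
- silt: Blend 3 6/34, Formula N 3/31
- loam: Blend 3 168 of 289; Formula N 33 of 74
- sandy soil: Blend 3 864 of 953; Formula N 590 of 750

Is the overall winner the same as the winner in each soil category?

Yes

Silt: Blend 3 6/34 = 17.6%, Formula N 3/31 = 9.7% → Blend 3
Loam: Blend 3 168/289 = 58.1%, Formula N 33/74 = 44.6% → Blend 3
Sandy soil: Blend 3 864/953 = 90.7%, Formula N 590/750 = 78.7% → Blend 3
Overall: Blend 3 1038/1276 = 81.3%, Formula N 626/855 = 73.2% → Blend 3
Blend 3 wins overall and in every soil group — no reversal.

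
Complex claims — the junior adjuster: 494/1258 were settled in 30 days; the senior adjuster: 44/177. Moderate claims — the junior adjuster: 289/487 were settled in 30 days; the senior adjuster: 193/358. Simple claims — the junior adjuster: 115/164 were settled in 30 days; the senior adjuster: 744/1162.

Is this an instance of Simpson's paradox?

Yes

Complex: the junior adjuster 494/1258 = 39.3%, the senior adjuster 44/177 = 24.9% → the junior adjuster
Moderate: the junior adjuster 289/487 = 59.3%, the senior adjuster 193/358 = 53.9% → the junior adjuster
Simple: the junior adjuster 115/164 = 70.1%, the senior adjuster 744/1162 = 64.0% → the junior adjuster
Overall: the junior adjuster 898/1909 = 47.0%, the senior adjuster 981/1697 = 57.8% → the senior adjuster
The junior adjuster wins each claim group but the senior adjuster wins overall — the comparison reverses. The junior adjuster's claims skew toward complex, which has a lower base rate.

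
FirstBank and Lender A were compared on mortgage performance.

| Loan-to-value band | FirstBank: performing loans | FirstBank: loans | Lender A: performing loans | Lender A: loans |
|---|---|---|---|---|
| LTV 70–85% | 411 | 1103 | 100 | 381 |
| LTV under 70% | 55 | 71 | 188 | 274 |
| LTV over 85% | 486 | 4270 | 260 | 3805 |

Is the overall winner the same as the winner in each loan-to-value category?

LTV 70–85%: FirstBank 411/1103 = 37.3%, Lender A 100/381 = 26.2% → FirstBank
LTV under 70%: FirstBank 55/71 = 77.5%, Lender A 188/274 = 68.6% → FirstBank
LTV over 85%: FirstBank 486/4270 = 11.4%, Lender A 260/3805 = 6.8% → FirstBank
Overall: FirstBank 952/5444 = 17.5%, Lender A 548/4460 = 12.3% → FirstBank
FirstBank wins overall and in every loan-to-value group — no reversal.

Yes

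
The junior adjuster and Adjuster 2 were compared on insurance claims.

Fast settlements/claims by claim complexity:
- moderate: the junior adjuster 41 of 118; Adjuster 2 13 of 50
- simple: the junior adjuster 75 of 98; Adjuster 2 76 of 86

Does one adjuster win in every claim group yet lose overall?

No

Moderate: the junior adjuster 41/118 = 34.7%, Adjuster 2 13/50 = 26.0% → the junior adjuster
Simple: the junior adjuster 75/98 = 76.5%, Adjuster 2 76/86 = 88.4% → Adjuster 2
Overall: the junior adjuster 116/216 = 53.7%, Adjuster 2 89/136 = 65.4% → Adjuster 2
Neither sweeps: the junior adjuster wins 1 of 2 groups, Adjuster 2 wins 1. Adjuster 2 wins overall but not every group — no Simpson reversal.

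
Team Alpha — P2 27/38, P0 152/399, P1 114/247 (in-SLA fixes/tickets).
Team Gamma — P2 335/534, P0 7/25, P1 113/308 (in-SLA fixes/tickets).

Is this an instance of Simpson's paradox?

P2: Team Alpha 27/38 = 71.1%, Team Gamma 335/534 = 62.7% → Team Alpha
P0: Team Alpha 152/399 = 38.1%, Team Gamma 7/25 = 28.0% → Team Alpha
P1: Team Alpha 114/247 = 46.2%, Team Gamma 113/308 = 36.7% → Team Alpha
Overall: Team Alpha 293/684 = 42.8%, Team Gamma 455/867 = 52.5% → Team Gamma
Team Alpha wins each ticket group but Team Gamma wins overall — the comparison reverses. Team Alpha's tickets skew toward P0, which has a lower base rate.

Yes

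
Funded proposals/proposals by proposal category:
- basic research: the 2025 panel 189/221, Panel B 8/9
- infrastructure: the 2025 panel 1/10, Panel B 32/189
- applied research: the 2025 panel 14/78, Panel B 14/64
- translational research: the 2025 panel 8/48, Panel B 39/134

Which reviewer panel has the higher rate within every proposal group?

Basic research: the 2025 panel 189/221 = 85.5%, Panel B 8/9 = 88.9% → Panel B
Infrastructure: the 2025 panel 1/10 = 10.0%, Panel B 32/189 = 16.9% → Panel B
Applied research: the 2025 panel 14/78 = 17.9%, Panel B 14/64 = 21.9% → Panel B
Translational research: the 2025 panel 8/48 = 16.7%, Panel B 39/134 = 29.1% → Panel B
Panel B has the higher rate in all 4 groups.

Panel B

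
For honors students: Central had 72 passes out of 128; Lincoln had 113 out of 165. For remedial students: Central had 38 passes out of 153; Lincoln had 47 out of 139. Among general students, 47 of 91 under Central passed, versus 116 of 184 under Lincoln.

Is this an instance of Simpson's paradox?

No

Honors: Central 72/128 = 56.2%, Lincoln 113/165 = 68.5% → Lincoln
Remedial: Central 38/153 = 24.8%, Lincoln 47/139 = 33.8% → Lincoln
General: Central 47/91 = 51.6%, Lincoln 116/184 = 63.0% → Lincoln
Overall: Central 157/372 = 42.2%, Lincoln 276/488 = 56.6% → Lincoln
Lincoln wins overall and in every student group — no reversal.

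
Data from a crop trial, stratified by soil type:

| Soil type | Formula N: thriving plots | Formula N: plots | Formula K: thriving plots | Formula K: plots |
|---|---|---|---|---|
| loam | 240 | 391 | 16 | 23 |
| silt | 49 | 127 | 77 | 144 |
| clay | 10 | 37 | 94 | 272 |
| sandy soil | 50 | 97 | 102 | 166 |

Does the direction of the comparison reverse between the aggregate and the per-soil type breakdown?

Loam: Formula N 240/391 = 61.4%, Formula K 16/23 = 69.6% → Formula K
Silt: Formula N 49/127 = 38.6%, Formula K 77/144 = 53.5% → Formula K
Clay: Formula N 10/37 = 27.0%, Formula K 94/272 = 34.6% → Formula K
Sandy soil: Formula N 50/97 = 51.5%, Formula K 102/166 = 61.4% → Formula K
Overall: Formula N 349/652 = 53.5%, Formula K 289/605 = 47.8% → Formula N
Formula K wins each soil group but Formula N wins overall — the comparison reverses. Formula K's plots skew toward clay, which has a lower base rate.

Yes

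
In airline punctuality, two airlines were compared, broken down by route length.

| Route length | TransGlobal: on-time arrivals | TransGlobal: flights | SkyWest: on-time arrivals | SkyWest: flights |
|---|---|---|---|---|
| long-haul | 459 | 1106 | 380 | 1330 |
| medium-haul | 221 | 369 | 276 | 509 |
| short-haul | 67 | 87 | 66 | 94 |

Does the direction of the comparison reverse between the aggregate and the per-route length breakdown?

No

Long-haul: TransGlobal 459/1106 = 41.5%, SkyWest 380/1330 = 28.6% → TransGlobal
Medium-haul: TransGlobal 221/369 = 59.9%, SkyWest 276/509 = 54.2% → TransGlobal
Short-haul: TransGlobal 67/87 = 77.0%, SkyWest 66/94 = 70.2% → TransGlobal
Overall: TransGlobal 747/1562 = 47.8%, SkyWest 722/1933 = 37.4% → TransGlobal
TransGlobal wins overall and in every route group — no reversal.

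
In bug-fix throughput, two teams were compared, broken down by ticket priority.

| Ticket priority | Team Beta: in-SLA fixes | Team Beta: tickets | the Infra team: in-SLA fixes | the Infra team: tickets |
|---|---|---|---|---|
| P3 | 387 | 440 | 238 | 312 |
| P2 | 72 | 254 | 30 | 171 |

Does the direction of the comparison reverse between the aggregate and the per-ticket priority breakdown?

P3: Team Beta 387/440 = 88.0%, the Infra team 238/312 = 76.3% → Team Beta
P2: Team Beta 72/254 = 28.3%, the Infra team 30/171 = 17.5% → Team Beta
Overall: Team Beta 459/694 = 66.1%, the Infra team 268/483 = 55.5% → Team Beta
Team Beta wins overall and in every ticket group — no reversal.

No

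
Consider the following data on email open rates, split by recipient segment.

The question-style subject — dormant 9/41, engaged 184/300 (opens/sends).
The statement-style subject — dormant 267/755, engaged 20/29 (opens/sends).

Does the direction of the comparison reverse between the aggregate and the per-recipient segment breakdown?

Yes

Dormant: the question-style subject 9/41 = 22.0%, the statement-style subject 267/755 = 35.4% → the statement-style subject
Engaged: the question-style subject 184/300 = 61.3%, the statement-style subject 20/29 = 69.0% → the statement-style subject
Overall: the question-style subject 193/341 = 56.6%, the statement-style subject 287/784 = 36.6% → the question-style subject
The statement-style subject wins each recipient group but the question-style subject wins overall — the comparison reverses. The statement-style subject's sends skew toward dormant, which has a lower base rate.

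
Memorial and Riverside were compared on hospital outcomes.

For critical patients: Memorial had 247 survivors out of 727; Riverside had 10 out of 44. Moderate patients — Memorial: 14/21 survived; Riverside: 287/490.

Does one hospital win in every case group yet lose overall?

Yes

Critical: Memorial 247/727 = 34.0%, Riverside 10/44 = 22.7% → Memorial
Moderate: Memorial 14/21 = 66.7%, Riverside 287/490 = 58.6% → Memorial
Overall: Memorial 261/748 = 34.9%, Riverside 297/534 = 55.6% → Riverside
Memorial wins each case group but Riverside wins overall — the comparison reverses. Memorial's patients skew toward critical, which has a lower base rate.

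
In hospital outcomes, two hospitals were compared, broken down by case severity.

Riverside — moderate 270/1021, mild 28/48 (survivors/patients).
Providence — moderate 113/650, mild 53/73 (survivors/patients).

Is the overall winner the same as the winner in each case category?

Moderate: Riverside 270/1021 = 26.4%, Providence 113/650 = 17.4% → Riverside
Mild: Riverside 28/48 = 58.3%, Providence 53/73 = 72.6% → Providence
Overall: Riverside 298/1069 = 27.9%, Providence 166/723 = 23.0% → Riverside
Neither sweeps: Riverside wins 1 of 2 groups, Providence wins 1. Riverside wins overall but not every group — no Simpson reversal.

No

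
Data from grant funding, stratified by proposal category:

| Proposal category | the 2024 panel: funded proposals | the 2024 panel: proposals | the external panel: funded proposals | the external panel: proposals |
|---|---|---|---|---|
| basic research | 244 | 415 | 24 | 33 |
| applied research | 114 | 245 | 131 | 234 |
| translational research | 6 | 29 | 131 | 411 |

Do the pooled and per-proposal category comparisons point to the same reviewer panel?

Basic research: the 2024 panel 244/415 = 58.8%, the external panel 24/33 = 72.7% → the external panel
Applied research: the 2024 panel 114/245 = 46.5%, the external panel 131/234 = 56.0% → the external panel
Translational research: the 2024 panel 6/29 = 20.7%, the external panel 131/411 = 31.9% → the external panel
Overall: the 2024 panel 364/689 = 52.8%, the external panel 286/678 = 42.2% → the 2024 panel
The external panel wins each proposal group but the 2024 panel wins overall — the comparison reverses. The external panel's proposals skew toward translational research, which has a lower base rate.

No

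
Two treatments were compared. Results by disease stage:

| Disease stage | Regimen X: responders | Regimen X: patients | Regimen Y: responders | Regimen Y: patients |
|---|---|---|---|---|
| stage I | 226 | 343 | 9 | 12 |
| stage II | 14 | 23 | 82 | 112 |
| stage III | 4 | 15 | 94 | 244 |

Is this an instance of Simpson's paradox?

Stage I: Regimen X 226/343 = 65.9%, Regimen Y 9/12 = 75.0% → Regimen Y
Stage II: Regimen X 14/23 = 60.9%, Regimen Y 82/112 = 73.2% → Regimen Y
Stage III: Regimen X 4/15 = 26.7%, Regimen Y 94/244 = 38.5% → Regimen Y
Overall: Regimen X 244/381 = 64.0%, Regimen Y 185/368 = 50.3% → Regimen X
Regimen Y wins each disease group but Regimen X wins overall — the comparison reverses. Regimen Y's patients skew toward stage III, which has a lower base rate.

Yes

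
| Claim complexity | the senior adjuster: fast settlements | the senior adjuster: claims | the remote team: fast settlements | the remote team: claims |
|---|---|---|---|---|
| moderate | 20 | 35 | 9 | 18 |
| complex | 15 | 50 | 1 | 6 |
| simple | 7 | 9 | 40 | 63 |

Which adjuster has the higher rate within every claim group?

Moderate: the senior adjuster 20/35 = 57.1%, the remote team 9/18 = 50.0% → the senior adjuster
Complex: the senior adjuster 15/50 = 30.0%, the remote team 1/6 = 16.7% → the senior adjuster
Simple: the senior adjuster 7/9 = 77.8%, the remote team 40/63 = 63.5% → the senior adjuster
The senior adjuster has the higher rate in all 3 groups.

the senior adjuster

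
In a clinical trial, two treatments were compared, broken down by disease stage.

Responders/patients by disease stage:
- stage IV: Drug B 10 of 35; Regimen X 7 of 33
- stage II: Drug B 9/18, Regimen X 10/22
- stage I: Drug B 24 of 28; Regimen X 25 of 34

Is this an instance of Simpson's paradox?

No

Stage IV: Drug B 10/35 = 28.6%, Regimen X 7/33 = 21.2% → Drug B
Stage II: Drug B 9/18 = 50.0%, Regimen X 10/22 = 45.5% → Drug B
Stage I: Drug B 24/28 = 85.7%, Regimen X 25/34 = 73.5% → Drug B
Overall: Drug B 43/81 = 53.1%, Regimen X 42/89 = 47.2% → Drug B
Drug B wins overall and in every disease group — no reversal.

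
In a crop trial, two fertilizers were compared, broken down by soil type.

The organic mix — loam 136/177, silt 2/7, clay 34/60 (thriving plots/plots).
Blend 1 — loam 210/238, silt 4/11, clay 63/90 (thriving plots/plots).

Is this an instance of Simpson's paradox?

No

Loam: the organic mix 136/177 = 76.8%, Blend 1 210/238 = 88.2% → Blend 1
Silt: the organic mix 2/7 = 28.6%, Blend 1 4/11 = 36.4% → Blend 1
Clay: the organic mix 34/60 = 56.7%, Blend 1 63/90 = 70.0% → Blend 1
Overall: the organic mix 172/244 = 70.5%, Blend 1 277/339 = 81.7% → Blend 1
Blend 1 wins overall and in every soil group — no reversal.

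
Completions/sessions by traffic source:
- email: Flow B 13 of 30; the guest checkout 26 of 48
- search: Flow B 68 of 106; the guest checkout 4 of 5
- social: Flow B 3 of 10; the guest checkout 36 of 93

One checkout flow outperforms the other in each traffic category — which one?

Email: Flow B 13/30 = 43.3%, the guest checkout 26/48 = 54.2% → the guest checkout
Search: Flow B 68/106 = 64.2%, the guest checkout 4/5 = 80.0% → the guest checkout
Social: Flow B 3/10 = 30.0%, the guest checkout 36/93 = 38.7% → the guest checkout
The guest checkout has the higher rate in all 3 groups.

the guest checkout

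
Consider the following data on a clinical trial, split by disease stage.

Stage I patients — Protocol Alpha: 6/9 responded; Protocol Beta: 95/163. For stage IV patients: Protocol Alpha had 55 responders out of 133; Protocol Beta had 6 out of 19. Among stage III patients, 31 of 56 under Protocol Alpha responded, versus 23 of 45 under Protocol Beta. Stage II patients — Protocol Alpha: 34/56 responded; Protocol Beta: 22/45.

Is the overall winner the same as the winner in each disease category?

Stage I: Protocol Alpha 6/9 = 66.7%, Protocol Beta 95/163 = 58.3% → Protocol Alpha
Stage IV: Protocol Alpha 55/133 = 41.4%, Protocol Beta 6/19 = 31.6% → Protocol Alpha
Stage III: Protocol Alpha 31/56 = 55.4%, Protocol Beta 23/45 = 51.1% → Protocol Alpha
Stage II: Protocol Alpha 34/56 = 60.7%, Protocol Beta 22/45 = 48.9% → Protocol Alpha
Overall: Protocol Alpha 126/254 = 49.6%, Protocol Beta 146/272 = 53.7% → Protocol Beta
Protocol Alpha wins each disease group but Protocol Beta wins overall — the comparison reverses. Protocol Alpha's patients skew toward stage IV, which has a lower base rate.

No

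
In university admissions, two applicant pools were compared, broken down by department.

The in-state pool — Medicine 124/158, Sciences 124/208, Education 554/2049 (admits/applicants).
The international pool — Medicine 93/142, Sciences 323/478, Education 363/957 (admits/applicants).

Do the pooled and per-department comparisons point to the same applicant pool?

No

Medicine: the in-state pool 124/158 = 78.5%, the international pool 93/142 = 65.5% → the in-state pool
Sciences: the in-state pool 124/208 = 59.6%, the international pool 323/478 = 67.6% → the international pool
Education: the in-state pool 554/2049 = 27.0%, the international pool 363/957 = 37.9% → the international pool
Overall: the in-state pool 802/2415 = 33.2%, the international pool 779/1577 = 49.4% → the international pool
Neither sweeps: the in-state pool wins 1 of 3 groups, the international pool wins 2. The international pool wins overall but not every group — no Simpson reversal.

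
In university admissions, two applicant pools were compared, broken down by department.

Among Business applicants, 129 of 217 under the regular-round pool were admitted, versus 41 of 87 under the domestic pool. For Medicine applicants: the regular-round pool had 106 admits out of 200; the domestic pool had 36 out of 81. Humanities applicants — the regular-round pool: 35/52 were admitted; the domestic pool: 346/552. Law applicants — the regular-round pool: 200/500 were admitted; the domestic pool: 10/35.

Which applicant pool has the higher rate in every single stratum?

Business: the regular-round pool 129/217 = 59.4%, the domestic pool 41/87 = 47.1% → the regular-round pool
Medicine: the regular-round pool 106/200 = 53.0%, the domestic pool 36/81 = 44.4% → the regular-round pool
Humanities: the regular-round pool 35/52 = 67.3%, the domestic pool 346/552 = 62.7% → the regular-round pool
Law: the regular-round pool 200/500 = 40.0%, the domestic pool 10/35 = 28.6% → the regular-round pool
The regular-round pool has the higher rate in all 4 groups.

the regular-round pool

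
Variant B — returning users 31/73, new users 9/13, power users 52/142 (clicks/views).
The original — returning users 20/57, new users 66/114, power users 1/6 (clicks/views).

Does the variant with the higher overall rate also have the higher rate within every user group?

Returning users: Variant B 31/73 = 42.5%, the original 20/57 = 35.1% → Variant B
New users: Variant B 9/13 = 69.2%, the original 66/114 = 57.9% → Variant B
Power users: Variant B 52/142 = 36.6%, the original 1/6 = 16.7% → Variant B
Overall: Variant B 92/228 = 40.4%, the original 87/177 = 49.2% → the original
Variant B wins each user group but the original wins overall — the comparison reverses. Variant B's views skew toward power users, which has a lower base rate.

No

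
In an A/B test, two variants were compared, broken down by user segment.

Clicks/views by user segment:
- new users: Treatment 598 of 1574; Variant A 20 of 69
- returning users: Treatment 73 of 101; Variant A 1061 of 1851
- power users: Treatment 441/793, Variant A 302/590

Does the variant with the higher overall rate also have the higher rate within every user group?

New users: Treatment 598/1574 = 38.0%, Variant A 20/69 = 29.0% → Treatment
Returning users: Treatment 73/101 = 72.3%, Variant A 1061/1851 = 57.3% → Treatment
Power users: Treatment 441/793 = 55.6%, Variant A 302/590 = 51.2% → Treatment
Overall: Treatment 1112/2468 = 45.1%, Variant A 1383/2510 = 55.1% → Variant A
Treatment wins each user group but Variant A wins overall — the comparison reverses. Treatment's views skew toward new users, which has a lower base rate.

No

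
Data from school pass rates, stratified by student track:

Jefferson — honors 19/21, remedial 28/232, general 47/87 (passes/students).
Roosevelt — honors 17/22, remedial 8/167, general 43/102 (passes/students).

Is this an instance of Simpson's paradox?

No

Honors: Jefferson 19/21 = 90.5%, Roosevelt 17/22 = 77.3% → Jefferson
Remedial: Jefferson 28/232 = 12.1%, Roosevelt 8/167 = 4.8% → Jefferson
General: Jefferson 47/87 = 54.0%, Roosevelt 43/102 = 42.2% → Jefferson
Overall: Jefferson 94/340 = 27.6%, Roosevelt 68/291 = 23.4% → Jefferson
Jefferson wins overall and in every student group — no reversal.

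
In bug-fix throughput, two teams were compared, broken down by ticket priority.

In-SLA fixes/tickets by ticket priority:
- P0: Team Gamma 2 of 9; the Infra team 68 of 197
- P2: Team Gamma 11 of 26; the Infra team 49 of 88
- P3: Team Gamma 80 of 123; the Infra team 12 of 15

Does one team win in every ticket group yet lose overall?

P0: Team Gamma 2/9 = 22.2%, the Infra team 68/197 = 34.5% → the Infra team
P2: Team Gamma 11/26 = 42.3%, the Infra team 49/88 = 55.7% → the Infra team
P3: Team Gamma 80/123 = 65.0%, the Infra team 12/15 = 80.0% → the Infra team
Overall: Team Gamma 93/158 = 58.9%, the Infra team 129/300 = 43.0% → Team Gamma
The Infra team wins each ticket group but Team Gamma wins overall — the comparison reverses. The Infra team's tickets skew toward P0, which has a lower base rate.

Yes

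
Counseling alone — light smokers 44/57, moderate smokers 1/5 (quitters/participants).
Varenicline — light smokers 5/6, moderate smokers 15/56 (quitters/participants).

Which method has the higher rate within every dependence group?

Light smokers: counseling alone 44/57 = 77.2%, varenicline 5/6 = 83.3% → varenicline
Moderate smokers: counseling alone 1/5 = 20.0%, varenicline 15/56 = 26.8% → varenicline
Varenicline has the higher rate in both groups.

varenicline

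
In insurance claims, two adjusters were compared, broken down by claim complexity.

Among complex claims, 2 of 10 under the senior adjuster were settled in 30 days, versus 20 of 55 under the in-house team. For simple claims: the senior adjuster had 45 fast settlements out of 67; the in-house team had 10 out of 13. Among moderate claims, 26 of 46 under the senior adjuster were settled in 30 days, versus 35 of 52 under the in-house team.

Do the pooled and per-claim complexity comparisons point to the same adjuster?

Complex: the senior adjuster 2/10 = 20.0%, the in-house team 20/55 = 36.4% → the in-house team
Simple: the senior adjuster 45/67 = 67.2%, the in-house team 10/13 = 76.9% → the in-house team
Moderate: the senior adjuster 26/46 = 56.5%, the in-house team 35/52 = 67.3% → the in-house team
Overall: the senior adjuster 73/123 = 59.3%, the in-house team 65/120 = 54.2% → the senior adjuster
The in-house team wins each claim group but the senior adjuster wins overall — the comparison reverses. The in-house team's claims skew toward complex, which has a lower base rate.

No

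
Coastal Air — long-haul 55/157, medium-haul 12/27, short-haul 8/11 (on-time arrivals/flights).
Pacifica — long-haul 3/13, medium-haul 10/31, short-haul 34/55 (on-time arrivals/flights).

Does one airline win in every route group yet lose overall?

Long-haul: Coastal Air 55/157 = 35.0%, Pacifica 3/13 = 23.1% → Coastal Air
Medium-haul: Coastal Air 12/27 = 44.4%, Pacifica 10/31 = 32.3% → Coastal Air
Short-haul: Coastal Air 8/11 = 72.7%, Pacifica 34/55 = 61.8% → Coastal Air
Overall: Coastal Air 75/195 = 38.5%, Pacifica 47/99 = 47.5% → Pacifica
Coastal Air wins each route group but Pacifica wins overall — the comparison reverses. Coastal Air's flights skew toward long-haul, which has a lower base rate.

Yes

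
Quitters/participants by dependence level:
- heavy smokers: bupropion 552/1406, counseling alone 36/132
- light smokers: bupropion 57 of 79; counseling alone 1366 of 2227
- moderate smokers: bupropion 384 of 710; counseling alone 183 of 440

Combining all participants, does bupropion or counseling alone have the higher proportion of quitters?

Heavy smokers: bupropion 552/1406 = 39.3%, counseling alone 36/132 = 27.3% → bupropion
Light smokers: bupropion 57/79 = 72.2%, counseling alone 1366/2227 = 61.3% → bupropion
Moderate smokers: bupropion 384/710 = 54.1%, counseling alone 183/440 = 41.6% → bupropion
Overall: bupropion 993/2195 = 45.2%, counseling alone 1585/2799 = 56.6% → counseling alone
(Bupropion wins every dependence group but counseling alone wins overall — bupropion's participants skew toward the low-rate heavy smokers group.)

counseling alone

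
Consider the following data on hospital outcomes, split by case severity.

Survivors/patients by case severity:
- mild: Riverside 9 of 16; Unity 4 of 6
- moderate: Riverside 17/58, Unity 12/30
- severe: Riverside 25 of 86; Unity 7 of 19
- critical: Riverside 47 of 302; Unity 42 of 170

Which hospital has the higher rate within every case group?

Mild: Riverside 9/16 = 56.2%, Unity 4/6 = 66.7% → Unity
Moderate: Riverside 17/58 = 29.3%, Unity 12/30 = 40.0% → Unity
Severe: Riverside 25/86 = 29.1%, Unity 7/19 = 36.8% → Unity
Critical: Riverside 47/302 = 15.6%, Unity 42/170 = 24.7% → Unity
Unity has the higher rate in all 4 groups.

Unity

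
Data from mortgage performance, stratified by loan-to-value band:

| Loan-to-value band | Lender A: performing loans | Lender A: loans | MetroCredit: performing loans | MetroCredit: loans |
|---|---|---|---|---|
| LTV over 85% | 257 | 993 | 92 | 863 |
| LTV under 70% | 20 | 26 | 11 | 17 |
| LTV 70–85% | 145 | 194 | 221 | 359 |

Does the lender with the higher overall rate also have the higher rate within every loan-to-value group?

LTV over 85%: Lender A 257/993 = 25.9%, MetroCredit 92/863 = 10.7% → Lender A
LTV under 70%: Lender A 20/26 = 76.9%, MetroCredit 11/17 = 64.7% → Lender A
LTV 70–85%: Lender A 145/194 = 74.7%, MetroCredit 221/359 = 61.6% → Lender A
Overall: Lender A 422/1213 = 34.8%, MetroCredit 324/1239 = 26.2% → Lender A
Lender A wins overall and in every loan-to-value group — no reversal.

Yes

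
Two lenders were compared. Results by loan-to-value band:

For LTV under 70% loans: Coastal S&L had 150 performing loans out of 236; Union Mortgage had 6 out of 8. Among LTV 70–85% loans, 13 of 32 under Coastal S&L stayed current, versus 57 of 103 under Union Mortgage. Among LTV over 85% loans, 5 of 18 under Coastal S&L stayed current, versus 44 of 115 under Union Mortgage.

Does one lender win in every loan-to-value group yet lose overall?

Yes

LTV under 70%: Coastal S&L 150/236 = 63.6%, Union Mortgage 6/8 = 75.0% → Union Mortgage
LTV 70–85%: Coastal S&L 13/32 = 40.6%, Union Mortgage 57/103 = 55.3% → Union Mortgage
LTV over 85%: Coastal S&L 5/18 = 27.8%, Union Mortgage 44/115 = 38.3% → Union Mortgage
Overall: Coastal S&L 168/286 = 58.7%, Union Mortgage 107/226 = 47.3% → Coastal S&L
Union Mortgage wins each loan-to-value group but Coastal S&L wins overall — the comparison reverses. Union Mortgage's loans skew toward LTV over 85%, which has a lower base rate.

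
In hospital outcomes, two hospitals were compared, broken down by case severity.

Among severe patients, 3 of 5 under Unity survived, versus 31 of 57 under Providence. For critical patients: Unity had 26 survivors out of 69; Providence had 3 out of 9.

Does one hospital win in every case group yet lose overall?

Severe: Unity 3/5 = 60.0%, Providence 31/57 = 54.4% → Unity
Critical: Unity 26/69 = 37.7%, Providence 3/9 = 33.3% → Unity
Overall: Unity 29/74 = 39.2%, Providence 34/66 = 51.5% → Providence
Unity wins each case group but Providence wins overall — the comparison reverses. Unity's patients skew toward critical, which has a lower base rate.

Yes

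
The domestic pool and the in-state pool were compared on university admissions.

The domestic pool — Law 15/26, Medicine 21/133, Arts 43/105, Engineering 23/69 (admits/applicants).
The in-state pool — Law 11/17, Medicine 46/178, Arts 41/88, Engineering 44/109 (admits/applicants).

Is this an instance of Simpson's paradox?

Law: the domestic pool 15/26 = 57.7%, the in-state pool 11/17 = 64.7% → the in-state pool
Medicine: the domestic pool 21/133 = 15.8%, the in-state pool 46/178 = 25.8% → the in-state pool
Arts: the domestic pool 43/105 = 41.0%, the in-state pool 41/88 = 46.6% → the in-state pool
Engineering: the domestic pool 23/69 = 33.3%, the in-state pool 44/109 = 40.4% → the in-state pool
Overall: the domestic pool 102/333 = 30.6%, the in-state pool 142/392 = 36.2% → the in-state pool
The in-state pool wins overall and in every department group — no reversal.

No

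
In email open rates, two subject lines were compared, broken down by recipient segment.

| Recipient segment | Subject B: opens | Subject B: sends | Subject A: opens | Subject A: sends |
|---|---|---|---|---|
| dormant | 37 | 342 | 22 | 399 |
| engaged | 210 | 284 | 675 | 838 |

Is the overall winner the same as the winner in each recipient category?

No

Dormant: Subject B 37/342 = 10.8%, Subject A 22/399 = 5.5% → Subject B
Engaged: Subject B 210/284 = 73.9%, Subject A 675/838 = 80.5% → Subject A
Overall: Subject B 247/626 = 39.5%, Subject A 697/1237 = 56.3% → Subject A
Neither sweeps: Subject B wins 1 of 2 groups, Subject A wins 1. Subject A wins overall but not every group — no Simpson reversal.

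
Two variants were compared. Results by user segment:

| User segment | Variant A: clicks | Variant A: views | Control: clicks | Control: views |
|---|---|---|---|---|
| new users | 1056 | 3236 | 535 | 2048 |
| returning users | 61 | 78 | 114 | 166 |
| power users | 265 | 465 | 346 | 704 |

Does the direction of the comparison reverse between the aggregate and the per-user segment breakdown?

New users: Variant A 1056/3236 = 32.6%, Control 535/2048 = 26.1% → Variant A
Returning users: Variant A 61/78 = 78.2%, Control 114/166 = 68.7% → Variant A
Power users: Variant A 265/465 = 57.0%, Control 346/704 = 49.1% → Variant A
Overall: Variant A 1382/3779 = 36.6%, Control 995/2918 = 34.1% → Variant A
Variant A wins overall and in every user group — no reversal.

No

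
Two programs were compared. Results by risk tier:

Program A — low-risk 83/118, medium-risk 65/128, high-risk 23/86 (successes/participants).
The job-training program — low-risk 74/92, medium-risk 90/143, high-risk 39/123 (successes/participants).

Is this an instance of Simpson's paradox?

Low-risk: Program A 83/118 = 70.3%, the job-training program 74/92 = 80.4% → the job-training program
Medium-risk: Program A 65/128 = 50.8%, the job-training program 90/143 = 62.9% → the job-training program
High-risk: Program A 23/86 = 26.7%, the job-training program 39/123 = 31.7% → the job-training program
Overall: Program A 171/332 = 51.5%, the job-training program 203/358 = 56.7% → the job-training program
The job-training program wins overall and in every risk group — no reversal.

No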